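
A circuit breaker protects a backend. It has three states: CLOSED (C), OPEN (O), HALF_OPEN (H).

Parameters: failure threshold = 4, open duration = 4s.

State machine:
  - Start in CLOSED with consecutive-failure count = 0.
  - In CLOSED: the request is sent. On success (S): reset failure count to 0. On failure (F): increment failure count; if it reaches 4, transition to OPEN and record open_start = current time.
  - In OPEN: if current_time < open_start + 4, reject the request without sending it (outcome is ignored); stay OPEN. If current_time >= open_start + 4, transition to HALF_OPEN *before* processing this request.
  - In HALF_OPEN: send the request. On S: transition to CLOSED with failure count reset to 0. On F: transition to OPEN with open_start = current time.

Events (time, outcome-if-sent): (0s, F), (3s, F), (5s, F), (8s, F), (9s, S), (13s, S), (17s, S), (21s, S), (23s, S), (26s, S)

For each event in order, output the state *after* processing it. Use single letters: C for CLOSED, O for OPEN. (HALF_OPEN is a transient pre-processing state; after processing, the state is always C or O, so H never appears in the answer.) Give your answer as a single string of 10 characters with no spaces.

State after each event:
  event#1 t=0s outcome=F: state=CLOSED
  event#2 t=3s outcome=F: state=CLOSED
  event#3 t=5s outcome=F: state=CLOSED
  event#4 t=8s outcome=F: state=OPEN
  event#5 t=9s outcome=S: state=OPEN
  event#6 t=13s outcome=S: state=CLOSED
  event#7 t=17s outcome=S: state=CLOSED
  event#8 t=21s outcome=S: state=CLOSED
  event#9 t=23s outcome=S: state=CLOSED
  event#10 t=26s outcome=S: state=CLOSED

Answer: CCCOOCCCCC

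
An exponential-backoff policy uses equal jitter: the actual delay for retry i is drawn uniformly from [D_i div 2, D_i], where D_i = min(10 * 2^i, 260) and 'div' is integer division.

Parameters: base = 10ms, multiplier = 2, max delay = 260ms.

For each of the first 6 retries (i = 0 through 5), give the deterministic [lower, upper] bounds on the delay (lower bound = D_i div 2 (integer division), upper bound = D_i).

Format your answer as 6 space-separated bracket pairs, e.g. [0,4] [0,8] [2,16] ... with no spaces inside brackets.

Answer: [5,10] [10,20] [20,40] [40,80] [80,160] [130,260]

Derivation:
Computing bounds per retry:
  i=0: D_i=min(10*2^0,260)=10, bounds=[5,10]
  i=1: D_i=min(10*2^1,260)=20, bounds=[10,20]
  i=2: D_i=min(10*2^2,260)=40, bounds=[20,40]
  i=3: D_i=min(10*2^3,260)=80, bounds=[40,80]
  i=4: D_i=min(10*2^4,260)=160, bounds=[80,160]
  i=5: D_i=min(10*2^5,260)=260, bounds=[130,260]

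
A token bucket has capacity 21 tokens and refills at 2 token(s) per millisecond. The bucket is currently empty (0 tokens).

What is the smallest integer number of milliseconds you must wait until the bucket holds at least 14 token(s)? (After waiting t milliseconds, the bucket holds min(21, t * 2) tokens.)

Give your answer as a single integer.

Answer: 7

Derivation:
Need t * 2 >= 14, so t >= 14/2.
Smallest integer t = ceil(14/2) = 7.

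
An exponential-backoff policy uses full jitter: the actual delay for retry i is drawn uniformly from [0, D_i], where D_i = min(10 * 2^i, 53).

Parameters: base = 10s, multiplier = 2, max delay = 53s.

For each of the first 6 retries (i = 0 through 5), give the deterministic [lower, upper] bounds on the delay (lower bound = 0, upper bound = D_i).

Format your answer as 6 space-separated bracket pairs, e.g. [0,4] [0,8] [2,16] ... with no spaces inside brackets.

Answer: [0,10] [0,20] [0,40] [0,53] [0,53] [0,53]

Derivation:
Computing bounds per retry:
  i=0: D_i=min(10*2^0,53)=10, bounds=[0,10]
  i=1: D_i=min(10*2^1,53)=20, bounds=[0,20]
  i=2: D_i=min(10*2^2,53)=40, bounds=[0,40]
  i=3: D_i=min(10*2^3,53)=53, bounds=[0,53]
  i=4: D_i=min(10*2^4,53)=53, bounds=[0,53]
  i=5: D_i=min(10*2^5,53)=53, bounds=[0,53]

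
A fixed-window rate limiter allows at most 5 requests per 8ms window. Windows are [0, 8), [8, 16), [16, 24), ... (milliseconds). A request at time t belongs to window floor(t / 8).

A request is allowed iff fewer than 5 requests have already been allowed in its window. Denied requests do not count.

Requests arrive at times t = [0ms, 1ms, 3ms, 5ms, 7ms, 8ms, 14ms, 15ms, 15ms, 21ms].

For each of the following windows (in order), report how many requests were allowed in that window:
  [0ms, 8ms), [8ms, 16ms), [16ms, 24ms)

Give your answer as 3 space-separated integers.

Answer: 5 4 1

Derivation:
Processing requests:
  req#1 t=0ms (window 0): ALLOW
  req#2 t=1ms (window 0): ALLOW
  req#3 t=3ms (window 0): ALLOW
  req#4 t=5ms (window 0): ALLOW
  req#5 t=7ms (window 0): ALLOW
  req#6 t=8ms (window 1): ALLOW
  req#7 t=14ms (window 1): ALLOW
  req#8 t=15ms (window 1): ALLOW
  req#9 t=15ms (window 1): ALLOW
  req#10 t=21ms (window 2): ALLOW

Allowed counts by window: 5 4 1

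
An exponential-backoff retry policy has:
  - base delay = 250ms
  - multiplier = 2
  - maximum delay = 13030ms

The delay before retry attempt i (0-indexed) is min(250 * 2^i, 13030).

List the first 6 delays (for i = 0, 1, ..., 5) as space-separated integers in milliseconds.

Answer: 250 500 1000 2000 4000 8000

Derivation:
Computing each delay:
  i=0: min(250*2^0, 13030) = 250
  i=1: min(250*2^1, 13030) = 500
  i=2: min(250*2^2, 13030) = 1000
  i=3: min(250*2^3, 13030) = 2000
  i=4: min(250*2^4, 13030) = 4000
  i=5: min(250*2^5, 13030) = 8000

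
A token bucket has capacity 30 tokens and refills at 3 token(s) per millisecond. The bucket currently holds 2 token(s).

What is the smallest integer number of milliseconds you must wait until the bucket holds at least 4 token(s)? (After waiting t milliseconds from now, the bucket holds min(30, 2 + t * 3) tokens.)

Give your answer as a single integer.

Need 2 + t * 3 >= 4, so t >= 2/3.
Smallest integer t = ceil(2/3) = 1.

Answer: 1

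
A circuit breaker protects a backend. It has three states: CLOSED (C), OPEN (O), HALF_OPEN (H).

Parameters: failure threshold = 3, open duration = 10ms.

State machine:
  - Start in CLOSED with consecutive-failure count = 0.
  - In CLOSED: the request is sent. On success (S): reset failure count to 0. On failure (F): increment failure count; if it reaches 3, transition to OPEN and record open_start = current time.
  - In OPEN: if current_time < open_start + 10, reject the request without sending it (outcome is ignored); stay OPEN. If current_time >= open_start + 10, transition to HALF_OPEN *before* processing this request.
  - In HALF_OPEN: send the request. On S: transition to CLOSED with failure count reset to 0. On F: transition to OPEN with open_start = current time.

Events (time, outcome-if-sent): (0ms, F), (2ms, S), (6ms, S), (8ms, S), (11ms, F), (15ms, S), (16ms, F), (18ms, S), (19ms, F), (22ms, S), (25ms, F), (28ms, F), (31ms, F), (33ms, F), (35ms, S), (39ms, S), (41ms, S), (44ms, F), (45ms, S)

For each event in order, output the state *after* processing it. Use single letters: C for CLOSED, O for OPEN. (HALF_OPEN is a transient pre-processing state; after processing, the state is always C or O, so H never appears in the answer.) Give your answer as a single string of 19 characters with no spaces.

Answer: CCCCCCCCCCCCOOOOCCC

Derivation:
State after each event:
  event#1 t=0ms outcome=F: state=CLOSED
  event#2 t=2ms outcome=S: state=CLOSED
  event#3 t=6ms outcome=S: state=CLOSED
  event#4 t=8ms outcome=S: state=CLOSED
  event#5 t=11ms outcome=F: state=CLOSED
  event#6 t=15ms outcome=S: state=CLOSED
  event#7 t=16ms outcome=F: state=CLOSED
  event#8 t=18ms outcome=S: state=CLOSED
  event#9 t=19ms outcome=F: state=CLOSED
  event#10 t=22ms outcome=S: state=CLOSED
  event#11 t=25ms outcome=F: state=CLOSED
  event#12 t=28ms outcome=F: state=CLOSED
  event#13 t=31ms outcome=F: state=OPEN
  event#14 t=33ms outcome=F: state=OPEN
  event#15 t=35ms outcome=S: state=OPEN
  event#16 t=39ms outcome=S: state=OPEN
  event#17 t=41ms outcome=S: state=CLOSED
  event#18 t=44ms outcome=F: state=CLOSED
  event#19 t=45ms outcome=S: state=CLOSED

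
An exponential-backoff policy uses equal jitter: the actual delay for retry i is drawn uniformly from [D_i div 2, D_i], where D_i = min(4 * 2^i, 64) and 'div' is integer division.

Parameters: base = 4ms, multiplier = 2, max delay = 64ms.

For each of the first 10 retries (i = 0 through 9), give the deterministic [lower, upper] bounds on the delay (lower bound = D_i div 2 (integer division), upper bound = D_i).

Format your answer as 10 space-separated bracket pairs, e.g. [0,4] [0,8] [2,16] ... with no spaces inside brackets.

Answer: [2,4] [4,8] [8,16] [16,32] [32,64] [32,64] [32,64] [32,64] [32,64] [32,64]

Derivation:
Computing bounds per retry:
  i=0: D_i=min(4*2^0,64)=4, bounds=[2,4]
  i=1: D_i=min(4*2^1,64)=8, bounds=[4,8]
  i=2: D_i=min(4*2^2,64)=16, bounds=[8,16]
  i=3: D_i=min(4*2^3,64)=32, bounds=[16,32]
  i=4: D_i=min(4*2^4,64)=64, bounds=[32,64]
  i=5: D_i=min(4*2^5,64)=64, bounds=[32,64]
  i=6: D_i=min(4*2^6,64)=64, bounds=[32,64]
  i=7: D_i=min(4*2^7,64)=64, bounds=[32,64]
  i=8: D_i=min(4*2^8,64)=64, bounds=[32,64]
  i=9: D_i=min(4*2^9,64)=64, bounds=[32,64]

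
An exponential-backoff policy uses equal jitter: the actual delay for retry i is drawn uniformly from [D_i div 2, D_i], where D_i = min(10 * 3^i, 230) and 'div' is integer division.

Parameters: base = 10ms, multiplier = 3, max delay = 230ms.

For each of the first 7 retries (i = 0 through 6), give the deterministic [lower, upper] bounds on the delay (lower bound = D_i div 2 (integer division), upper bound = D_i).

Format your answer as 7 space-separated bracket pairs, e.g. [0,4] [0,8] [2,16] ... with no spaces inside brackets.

Answer: [5,10] [15,30] [45,90] [115,230] [115,230] [115,230] [115,230]

Derivation:
Computing bounds per retry:
  i=0: D_i=min(10*3^0,230)=10, bounds=[5,10]
  i=1: D_i=min(10*3^1,230)=30, bounds=[15,30]
  i=2: D_i=min(10*3^2,230)=90, bounds=[45,90]
  i=3: D_i=min(10*3^3,230)=230, bounds=[115,230]
  i=4: D_i=min(10*3^4,230)=230, bounds=[115,230]
  i=5: D_i=min(10*3^5,230)=230, bounds=[115,230]
  i=6: D_i=min(10*3^6,230)=230, bounds=[115,230]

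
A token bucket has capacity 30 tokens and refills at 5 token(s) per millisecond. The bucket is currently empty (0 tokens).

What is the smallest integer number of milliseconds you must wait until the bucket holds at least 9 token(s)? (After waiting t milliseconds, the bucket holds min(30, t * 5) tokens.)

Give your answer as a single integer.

Need t * 5 >= 9, so t >= 9/5.
Smallest integer t = ceil(9/5) = 2.

Answer: 2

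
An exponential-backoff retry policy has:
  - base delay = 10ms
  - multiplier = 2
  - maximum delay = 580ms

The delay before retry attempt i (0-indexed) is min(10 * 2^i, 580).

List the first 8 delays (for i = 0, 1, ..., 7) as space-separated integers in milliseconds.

Computing each delay:
  i=0: min(10*2^0, 580) = 10
  i=1: min(10*2^1, 580) = 20
  i=2: min(10*2^2, 580) = 40
  i=3: min(10*2^3, 580) = 80
  i=4: min(10*2^4, 580) = 160
  i=5: min(10*2^5, 580) = 320
  i=6: min(10*2^6, 580) = 580
  i=7: min(10*2^7, 580) = 580

Answer: 10 20 40 80 160 320 580 580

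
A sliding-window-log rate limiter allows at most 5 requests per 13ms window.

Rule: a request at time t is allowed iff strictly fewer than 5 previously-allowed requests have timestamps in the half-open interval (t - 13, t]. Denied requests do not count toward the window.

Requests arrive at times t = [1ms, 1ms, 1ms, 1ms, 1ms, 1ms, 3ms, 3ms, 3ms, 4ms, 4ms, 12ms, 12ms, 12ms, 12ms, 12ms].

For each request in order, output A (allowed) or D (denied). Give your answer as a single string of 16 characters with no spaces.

Tracking allowed requests in the window:
  req#1 t=1ms: ALLOW
  req#2 t=1ms: ALLOW
  req#3 t=1ms: ALLOW
  req#4 t=1ms: ALLOW
  req#5 t=1ms: ALLOW
  req#6 t=1ms: DENY
  req#7 t=3ms: DENY
  req#8 t=3ms: DENY
  req#9 t=3ms: DENY
  req#10 t=4ms: DENY
  req#11 t=4ms: DENY
  req#12 t=12ms: DENY
  req#13 t=12ms: DENY
  req#14 t=12ms: DENY
  req#15 t=12ms: DENY
  req#16 t=12ms: DENY

Answer: AAAAADDDDDDDDDDD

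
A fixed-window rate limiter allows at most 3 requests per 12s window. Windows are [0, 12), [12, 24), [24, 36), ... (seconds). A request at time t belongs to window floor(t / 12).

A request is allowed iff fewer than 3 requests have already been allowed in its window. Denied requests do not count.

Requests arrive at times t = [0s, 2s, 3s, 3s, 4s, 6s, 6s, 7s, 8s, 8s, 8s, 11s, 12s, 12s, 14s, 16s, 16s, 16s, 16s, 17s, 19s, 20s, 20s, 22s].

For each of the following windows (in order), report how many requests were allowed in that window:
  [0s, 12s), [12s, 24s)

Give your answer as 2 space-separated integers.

Answer: 3 3

Derivation:
Processing requests:
  req#1 t=0s (window 0): ALLOW
  req#2 t=2s (window 0): ALLOW
  req#3 t=3s (window 0): ALLOW
  req#4 t=3s (window 0): DENY
  req#5 t=4s (window 0): DENY
  req#6 t=6s (window 0): DENY
  req#7 t=6s (window 0): DENY
  req#8 t=7s (window 0): DENY
  req#9 t=8s (window 0): DENY
  req#10 t=8s (window 0): DENY
  req#11 t=8s (window 0): DENY
  req#12 t=11s (window 0): DENY
  req#13 t=12s (window 1): ALLOW
  req#14 t=12s (window 1): ALLOW
  req#15 t=14s (window 1): ALLOW
  req#16 t=16s (window 1): DENY
  req#17 t=16s (window 1): DENY
  req#18 t=16s (window 1): DENY
  req#19 t=16s (window 1): DENY
  req#20 t=17s (window 1): DENY
  req#21 t=19s (window 1): DENY
  req#22 t=20s (window 1): DENY
  req#23 t=20s (window 1): DENY
  req#24 t=22s (window 1): DENY

Allowed counts by window: 3 3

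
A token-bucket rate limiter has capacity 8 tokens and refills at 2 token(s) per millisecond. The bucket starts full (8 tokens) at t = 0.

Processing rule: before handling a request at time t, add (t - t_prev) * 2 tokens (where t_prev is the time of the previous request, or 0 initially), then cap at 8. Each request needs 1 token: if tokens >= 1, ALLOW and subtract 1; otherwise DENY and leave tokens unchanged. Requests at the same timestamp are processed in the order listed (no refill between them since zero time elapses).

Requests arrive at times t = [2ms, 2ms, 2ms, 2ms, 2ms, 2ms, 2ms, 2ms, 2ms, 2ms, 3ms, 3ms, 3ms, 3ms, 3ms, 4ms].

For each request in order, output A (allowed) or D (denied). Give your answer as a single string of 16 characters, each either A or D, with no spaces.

Answer: AAAAAAAADDAADDDA

Derivation:
Simulating step by step:
  req#1 t=2ms: ALLOW
  req#2 t=2ms: ALLOW
  req#3 t=2ms: ALLOW
  req#4 t=2ms: ALLOW
  req#5 t=2ms: ALLOW
  req#6 t=2ms: ALLOW
  req#7 t=2ms: ALLOW
  req#8 t=2ms: ALLOW
  req#9 t=2ms: DENY
  req#10 t=2ms: DENY
  req#11 t=3ms: ALLOW
  req#12 t=3ms: ALLOW
  req#13 t=3ms: DENY
  req#14 t=3ms: DENY
  req#15 t=3ms: DENY
  req#16 t=4ms: ALLOW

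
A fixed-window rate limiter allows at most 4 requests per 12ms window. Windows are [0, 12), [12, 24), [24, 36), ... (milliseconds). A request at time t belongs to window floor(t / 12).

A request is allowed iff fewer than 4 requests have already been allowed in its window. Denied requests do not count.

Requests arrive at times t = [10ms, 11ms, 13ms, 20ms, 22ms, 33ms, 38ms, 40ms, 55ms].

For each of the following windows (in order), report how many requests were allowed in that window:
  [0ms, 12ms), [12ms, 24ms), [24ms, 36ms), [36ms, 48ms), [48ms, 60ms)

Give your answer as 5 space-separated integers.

Processing requests:
  req#1 t=10ms (window 0): ALLOW
  req#2 t=11ms (window 0): ALLOW
  req#3 t=13ms (window 1): ALLOW
  req#4 t=20ms (window 1): ALLOW
  req#5 t=22ms (window 1): ALLOW
  req#6 t=33ms (window 2): ALLOW
  req#7 t=38ms (window 3): ALLOW
  req#8 t=40ms (window 3): ALLOW
  req#9 t=55ms (window 4): ALLOW

Allowed counts by window: 2 3 1 2 1

Answer: 2 3 1 2 1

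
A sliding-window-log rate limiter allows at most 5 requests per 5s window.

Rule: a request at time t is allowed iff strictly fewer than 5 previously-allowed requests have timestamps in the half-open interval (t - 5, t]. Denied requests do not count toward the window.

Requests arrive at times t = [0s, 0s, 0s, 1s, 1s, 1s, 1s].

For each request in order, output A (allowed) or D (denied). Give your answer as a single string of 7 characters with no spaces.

Tracking allowed requests in the window:
  req#1 t=0s: ALLOW
  req#2 t=0s: ALLOW
  req#3 t=0s: ALLOW
  req#4 t=1s: ALLOW
  req#5 t=1s: ALLOW
  req#6 t=1s: DENY
  req#7 t=1s: DENY

Answer: AAAAADD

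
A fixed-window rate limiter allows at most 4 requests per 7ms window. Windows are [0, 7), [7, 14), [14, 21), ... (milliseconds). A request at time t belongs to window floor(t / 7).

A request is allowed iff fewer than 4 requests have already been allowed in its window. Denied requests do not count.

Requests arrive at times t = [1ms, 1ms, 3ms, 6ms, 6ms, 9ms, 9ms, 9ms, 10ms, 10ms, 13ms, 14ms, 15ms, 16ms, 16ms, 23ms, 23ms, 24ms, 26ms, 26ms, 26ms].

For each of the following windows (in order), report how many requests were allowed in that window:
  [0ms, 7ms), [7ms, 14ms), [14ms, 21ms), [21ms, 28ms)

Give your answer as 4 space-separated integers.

Processing requests:
  req#1 t=1ms (window 0): ALLOW
  req#2 t=1ms (window 0): ALLOW
  req#3 t=3ms (window 0): ALLOW
  req#4 t=6ms (window 0): ALLOW
  req#5 t=6ms (window 0): DENY
  req#6 t=9ms (window 1): ALLOW
  req#7 t=9ms (window 1): ALLOW
  req#8 t=9ms (window 1): ALLOW
  req#9 t=10ms (window 1): ALLOW
  req#10 t=10ms (window 1): DENY
  req#11 t=13ms (window 1): DENY
  req#12 t=14ms (window 2): ALLOW
  req#13 t=15ms (window 2): ALLOW
  req#14 t=16ms (window 2): ALLOW
  req#15 t=16ms (window 2): ALLOW
  req#16 t=23ms (window 3): ALLOW
  req#17 t=23ms (window 3): ALLOW
  req#18 t=24ms (window 3): ALLOW
  req#19 t=26ms (window 3): ALLOW
  req#20 t=26ms (window 3): DENY
  req#21 t=26ms (window 3): DENY

Allowed counts by window: 4 4 4 4

Answer: 4 4 4 4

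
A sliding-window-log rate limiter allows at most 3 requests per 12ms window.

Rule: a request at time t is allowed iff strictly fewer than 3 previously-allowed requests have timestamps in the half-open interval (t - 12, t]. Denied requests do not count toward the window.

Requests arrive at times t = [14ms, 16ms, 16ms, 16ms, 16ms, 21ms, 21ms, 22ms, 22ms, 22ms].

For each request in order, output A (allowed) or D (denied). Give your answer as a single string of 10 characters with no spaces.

Answer: AAADDDDDDD

Derivation:
Tracking allowed requests in the window:
  req#1 t=14ms: ALLOW
  req#2 t=16ms: ALLOW
  req#3 t=16ms: ALLOW
  req#4 t=16ms: DENY
  req#5 t=16ms: DENY
  req#6 t=21ms: DENY
  req#7 t=21ms: DENY
  req#8 t=22ms: DENY
  req#9 t=22ms: DENY
  req#10 t=22ms: DENY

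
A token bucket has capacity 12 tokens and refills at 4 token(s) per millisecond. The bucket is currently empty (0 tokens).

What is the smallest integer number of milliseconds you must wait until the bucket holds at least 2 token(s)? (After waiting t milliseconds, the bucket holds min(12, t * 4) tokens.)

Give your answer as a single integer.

Need t * 4 >= 2, so t >= 2/4.
Smallest integer t = ceil(2/4) = 1.

Answer: 1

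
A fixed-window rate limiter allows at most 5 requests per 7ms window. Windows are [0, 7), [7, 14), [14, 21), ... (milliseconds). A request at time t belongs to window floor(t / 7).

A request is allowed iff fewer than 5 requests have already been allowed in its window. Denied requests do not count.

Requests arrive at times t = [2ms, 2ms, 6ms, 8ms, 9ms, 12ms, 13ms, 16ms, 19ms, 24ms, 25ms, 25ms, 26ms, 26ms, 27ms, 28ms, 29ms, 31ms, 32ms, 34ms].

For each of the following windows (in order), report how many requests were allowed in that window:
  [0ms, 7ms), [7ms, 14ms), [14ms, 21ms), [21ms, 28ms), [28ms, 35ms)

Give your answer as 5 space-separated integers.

Answer: 3 4 2 5 5

Derivation:
Processing requests:
  req#1 t=2ms (window 0): ALLOW
  req#2 t=2ms (window 0): ALLOW
  req#3 t=6ms (window 0): ALLOW
  req#4 t=8ms (window 1): ALLOW
  req#5 t=9ms (window 1): ALLOW
  req#6 t=12ms (window 1): ALLOW
  req#7 t=13ms (window 1): ALLOW
  req#8 t=16ms (window 2): ALLOW
  req#9 t=19ms (window 2): ALLOW
  req#10 t=24ms (window 3): ALLOW
  req#11 t=25ms (window 3): ALLOW
  req#12 t=25ms (window 3): ALLOW
  req#13 t=26ms (window 3): ALLOW
  req#14 t=26ms (window 3): ALLOW
  req#15 t=27ms (window 3): DENY
  req#16 t=28ms (window 4): ALLOW
  req#17 t=29ms (window 4): ALLOW
  req#18 t=31ms (window 4): ALLOW
  req#19 t=32ms (window 4): ALLOW
  req#20 t=34ms (window 4): ALLOW

Allowed counts by window: 3 4 2 5 5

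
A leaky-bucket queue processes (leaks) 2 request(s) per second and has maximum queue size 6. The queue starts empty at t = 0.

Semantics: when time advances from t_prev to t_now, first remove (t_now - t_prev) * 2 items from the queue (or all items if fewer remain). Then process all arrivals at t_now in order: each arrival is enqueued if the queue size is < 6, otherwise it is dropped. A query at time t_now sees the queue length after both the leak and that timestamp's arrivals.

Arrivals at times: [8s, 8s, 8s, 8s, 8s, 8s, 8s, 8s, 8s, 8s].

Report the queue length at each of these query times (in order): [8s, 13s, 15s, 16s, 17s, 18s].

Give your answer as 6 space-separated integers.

Queue lengths at query times:
  query t=8s: backlog = 6
  query t=13s: backlog = 0
  query t=15s: backlog = 0
  query t=16s: backlog = 0
  query t=17s: backlog = 0
  query t=18s: backlog = 0

Answer: 6 0 0 0 0 0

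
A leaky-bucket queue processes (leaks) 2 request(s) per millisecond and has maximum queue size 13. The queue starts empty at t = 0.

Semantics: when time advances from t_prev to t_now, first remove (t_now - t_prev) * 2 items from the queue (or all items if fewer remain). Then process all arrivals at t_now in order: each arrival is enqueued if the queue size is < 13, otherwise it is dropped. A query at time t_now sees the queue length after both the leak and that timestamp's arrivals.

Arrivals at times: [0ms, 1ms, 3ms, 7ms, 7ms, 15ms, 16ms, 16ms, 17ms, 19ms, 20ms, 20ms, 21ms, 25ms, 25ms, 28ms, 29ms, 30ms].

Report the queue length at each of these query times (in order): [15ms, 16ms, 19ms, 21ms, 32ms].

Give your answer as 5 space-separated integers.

Queue lengths at query times:
  query t=15ms: backlog = 1
  query t=16ms: backlog = 2
  query t=19ms: backlog = 1
  query t=21ms: backlog = 1
  query t=32ms: backlog = 0

Answer: 1 2 1 1 0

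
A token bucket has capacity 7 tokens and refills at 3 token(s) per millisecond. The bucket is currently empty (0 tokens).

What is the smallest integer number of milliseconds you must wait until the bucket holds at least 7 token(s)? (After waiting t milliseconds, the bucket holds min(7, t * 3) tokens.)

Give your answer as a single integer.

Need t * 3 >= 7, so t >= 7/3.
Smallest integer t = ceil(7/3) = 3.

Answer: 3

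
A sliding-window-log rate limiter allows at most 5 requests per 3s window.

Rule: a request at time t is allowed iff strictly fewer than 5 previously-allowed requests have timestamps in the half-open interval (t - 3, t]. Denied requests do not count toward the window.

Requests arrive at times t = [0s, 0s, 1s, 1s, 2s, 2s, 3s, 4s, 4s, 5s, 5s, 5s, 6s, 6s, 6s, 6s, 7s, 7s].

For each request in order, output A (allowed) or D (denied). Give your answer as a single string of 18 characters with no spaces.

Answer: AAAAADAAAAADADDDAA

Derivation:
Tracking allowed requests in the window:
  req#1 t=0s: ALLOW
  req#2 t=0s: ALLOW
  req#3 t=1s: ALLOW
  req#4 t=1s: ALLOW
  req#5 t=2s: ALLOW
  req#6 t=2s: DENY
  req#7 t=3s: ALLOW
  req#8 t=4s: ALLOW
  req#9 t=4s: ALLOW
  req#10 t=5s: ALLOW
  req#11 t=5s: ALLOW
  req#12 t=5s: DENY
  req#13 t=6s: ALLOW
  req#14 t=6s: DENY
  req#15 t=6s: DENY
  req#16 t=6s: DENY
  req#17 t=7s: ALLOW
  req#18 t=7s: ALLOW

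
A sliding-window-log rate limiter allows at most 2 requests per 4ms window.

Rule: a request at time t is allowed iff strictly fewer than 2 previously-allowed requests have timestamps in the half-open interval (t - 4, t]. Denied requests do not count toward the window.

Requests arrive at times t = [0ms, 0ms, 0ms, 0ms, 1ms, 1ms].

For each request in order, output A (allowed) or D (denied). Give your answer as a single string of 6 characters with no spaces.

Tracking allowed requests in the window:
  req#1 t=0ms: ALLOW
  req#2 t=0ms: ALLOW
  req#3 t=0ms: DENY
  req#4 t=0ms: DENY
  req#5 t=1ms: DENY
  req#6 t=1ms: DENY

Answer: AADDDD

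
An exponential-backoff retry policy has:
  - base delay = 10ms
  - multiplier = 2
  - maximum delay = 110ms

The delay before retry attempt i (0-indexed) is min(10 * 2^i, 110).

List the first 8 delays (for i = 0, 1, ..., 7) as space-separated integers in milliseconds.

Answer: 10 20 40 80 110 110 110 110

Derivation:
Computing each delay:
  i=0: min(10*2^0, 110) = 10
  i=1: min(10*2^1, 110) = 20
  i=2: min(10*2^2, 110) = 40
  i=3: min(10*2^3, 110) = 80
  i=4: min(10*2^4, 110) = 110
  i=5: min(10*2^5, 110) = 110
  i=6: min(10*2^6, 110) = 110
  i=7: min(10*2^7, 110) = 110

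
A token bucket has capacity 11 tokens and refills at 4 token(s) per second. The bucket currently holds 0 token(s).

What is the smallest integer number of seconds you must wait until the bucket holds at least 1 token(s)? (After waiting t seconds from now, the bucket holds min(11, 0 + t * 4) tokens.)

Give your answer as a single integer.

Need 0 + t * 4 >= 1, so t >= 1/4.
Smallest integer t = ceil(1/4) = 1.

Answer: 1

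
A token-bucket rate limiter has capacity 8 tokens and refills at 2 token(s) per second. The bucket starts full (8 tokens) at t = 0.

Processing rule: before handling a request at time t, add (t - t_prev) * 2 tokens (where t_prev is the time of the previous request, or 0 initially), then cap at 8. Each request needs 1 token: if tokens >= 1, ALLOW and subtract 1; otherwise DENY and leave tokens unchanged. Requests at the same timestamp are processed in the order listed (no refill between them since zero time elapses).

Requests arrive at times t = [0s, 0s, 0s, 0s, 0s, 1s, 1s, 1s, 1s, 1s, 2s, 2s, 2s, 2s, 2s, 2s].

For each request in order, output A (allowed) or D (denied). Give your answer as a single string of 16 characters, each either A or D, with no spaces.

Answer: AAAAAAAAAAAADDDD

Derivation:
Simulating step by step:
  req#1 t=0s: ALLOW
  req#2 t=0s: ALLOW
  req#3 t=0s: ALLOW
  req#4 t=0s: ALLOW
  req#5 t=0s: ALLOW
  req#6 t=1s: ALLOW
  req#7 t=1s: ALLOW
  req#8 t=1s: ALLOW
  req#9 t=1s: ALLOW
  req#10 t=1s: ALLOW
  req#11 t=2s: ALLOW
  req#12 t=2s: ALLOW
  req#13 t=2s: DENY
  req#14 t=2s: DENY
  req#15 t=2s: DENY
  req#16 t=2s: DENY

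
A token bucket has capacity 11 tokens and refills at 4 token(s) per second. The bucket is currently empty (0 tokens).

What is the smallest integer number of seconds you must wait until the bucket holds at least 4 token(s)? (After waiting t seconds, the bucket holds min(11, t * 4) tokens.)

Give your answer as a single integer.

Need t * 4 >= 4, so t >= 4/4.
Smallest integer t = ceil(4/4) = 1.

Answer: 1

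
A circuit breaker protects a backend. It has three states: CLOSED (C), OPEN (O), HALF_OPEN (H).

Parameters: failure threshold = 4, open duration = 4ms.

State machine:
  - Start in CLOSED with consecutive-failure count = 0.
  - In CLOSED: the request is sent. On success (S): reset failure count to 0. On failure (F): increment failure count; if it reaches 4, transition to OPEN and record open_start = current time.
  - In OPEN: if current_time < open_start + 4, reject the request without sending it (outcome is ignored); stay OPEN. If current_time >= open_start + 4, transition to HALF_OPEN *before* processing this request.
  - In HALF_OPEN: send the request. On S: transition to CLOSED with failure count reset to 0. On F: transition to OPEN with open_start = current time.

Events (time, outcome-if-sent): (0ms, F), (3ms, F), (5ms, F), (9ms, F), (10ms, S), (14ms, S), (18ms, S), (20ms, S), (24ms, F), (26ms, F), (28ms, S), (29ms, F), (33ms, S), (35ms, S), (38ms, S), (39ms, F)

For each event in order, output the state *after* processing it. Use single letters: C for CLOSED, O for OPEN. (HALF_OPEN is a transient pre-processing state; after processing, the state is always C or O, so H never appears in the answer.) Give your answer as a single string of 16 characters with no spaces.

Answer: CCCOOCCCCCCCCCCC

Derivation:
State after each event:
  event#1 t=0ms outcome=F: state=CLOSED
  event#2 t=3ms outcome=F: state=CLOSED
  event#3 t=5ms outcome=F: state=CLOSED
  event#4 t=9ms outcome=F: state=OPEN
  event#5 t=10ms outcome=S: state=OPEN
  event#6 t=14ms outcome=S: state=CLOSED
  event#7 t=18ms outcome=S: state=CLOSED
  event#8 t=20ms outcome=S: state=CLOSED
  event#9 t=24ms outcome=F: state=CLOSED
  event#10 t=26ms outcome=F: state=CLOSED
  event#11 t=28ms outcome=S: state=CLOSED
  event#12 t=29ms outcome=F: state=CLOSED
  event#13 t=33ms outcome=S: state=CLOSED
  event#14 t=35ms outcome=S: state=CLOSED
  event#15 t=38ms outcome=S: state=CLOSED
  event#16 t=39ms outcome=F: state=CLOSED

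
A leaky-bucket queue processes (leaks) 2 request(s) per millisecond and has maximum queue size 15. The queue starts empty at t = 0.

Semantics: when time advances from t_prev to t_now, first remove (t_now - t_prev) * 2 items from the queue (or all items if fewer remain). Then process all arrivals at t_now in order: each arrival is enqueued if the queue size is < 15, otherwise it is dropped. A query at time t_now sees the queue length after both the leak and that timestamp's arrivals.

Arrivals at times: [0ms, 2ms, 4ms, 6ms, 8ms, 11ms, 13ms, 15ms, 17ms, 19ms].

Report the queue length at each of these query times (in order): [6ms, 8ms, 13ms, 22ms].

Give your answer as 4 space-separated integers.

Answer: 1 1 1 0

Derivation:
Queue lengths at query times:
  query t=6ms: backlog = 1
  query t=8ms: backlog = 1
  query t=13ms: backlog = 1
  query t=22ms: backlog = 0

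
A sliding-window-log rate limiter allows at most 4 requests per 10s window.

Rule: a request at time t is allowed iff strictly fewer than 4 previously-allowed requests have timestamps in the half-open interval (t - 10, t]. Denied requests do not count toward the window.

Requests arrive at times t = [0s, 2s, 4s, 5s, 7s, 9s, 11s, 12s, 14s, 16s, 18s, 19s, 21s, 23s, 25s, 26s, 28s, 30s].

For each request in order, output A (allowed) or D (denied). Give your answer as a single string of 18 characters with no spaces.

Tracking allowed requests in the window:
  req#1 t=0s: ALLOW
  req#2 t=2s: ALLOW
  req#3 t=4s: ALLOW
  req#4 t=5s: ALLOW
  req#5 t=7s: DENY
  req#6 t=9s: DENY
  req#7 t=11s: ALLOW
  req#8 t=12s: ALLOW
  req#9 t=14s: ALLOW
  req#10 t=16s: ALLOW
  req#11 t=18s: DENY
  req#12 t=19s: DENY
  req#13 t=21s: ALLOW
  req#14 t=23s: ALLOW
  req#15 t=25s: ALLOW
  req#16 t=26s: ALLOW
  req#17 t=28s: DENY
  req#18 t=30s: DENY

Answer: AAAADDAAAADDAAAADD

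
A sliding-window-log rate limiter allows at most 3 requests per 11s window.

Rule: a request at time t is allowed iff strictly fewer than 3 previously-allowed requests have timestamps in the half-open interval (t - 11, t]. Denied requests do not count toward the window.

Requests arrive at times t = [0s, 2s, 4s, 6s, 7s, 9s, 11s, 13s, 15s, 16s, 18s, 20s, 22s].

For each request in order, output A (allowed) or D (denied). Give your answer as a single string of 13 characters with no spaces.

Tracking allowed requests in the window:
  req#1 t=0s: ALLOW
  req#2 t=2s: ALLOW
  req#3 t=4s: ALLOW
  req#4 t=6s: DENY
  req#5 t=7s: DENY
  req#6 t=9s: DENY
  req#7 t=11s: ALLOW
  req#8 t=13s: ALLOW
  req#9 t=15s: ALLOW
  req#10 t=16s: DENY
  req#11 t=18s: DENY
  req#12 t=20s: DENY
  req#13 t=22s: ALLOW

Answer: AAADDDAAADDDA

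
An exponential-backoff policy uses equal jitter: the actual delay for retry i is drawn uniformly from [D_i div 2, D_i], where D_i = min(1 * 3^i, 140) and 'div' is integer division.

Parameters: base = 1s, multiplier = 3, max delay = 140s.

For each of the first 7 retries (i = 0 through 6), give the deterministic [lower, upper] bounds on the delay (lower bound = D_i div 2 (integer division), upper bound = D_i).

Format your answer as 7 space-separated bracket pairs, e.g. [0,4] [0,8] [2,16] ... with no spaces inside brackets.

Computing bounds per retry:
  i=0: D_i=min(1*3^0,140)=1, bounds=[0,1]
  i=1: D_i=min(1*3^1,140)=3, bounds=[1,3]
  i=2: D_i=min(1*3^2,140)=9, bounds=[4,9]
  i=3: D_i=min(1*3^3,140)=27, bounds=[13,27]
  i=4: D_i=min(1*3^4,140)=81, bounds=[40,81]
  i=5: D_i=min(1*3^5,140)=140, bounds=[70,140]
  i=6: D_i=min(1*3^6,140)=140, bounds=[70,140]

Answer: [0,1] [1,3] [4,9] [13,27] [40,81] [70,140] [70,140]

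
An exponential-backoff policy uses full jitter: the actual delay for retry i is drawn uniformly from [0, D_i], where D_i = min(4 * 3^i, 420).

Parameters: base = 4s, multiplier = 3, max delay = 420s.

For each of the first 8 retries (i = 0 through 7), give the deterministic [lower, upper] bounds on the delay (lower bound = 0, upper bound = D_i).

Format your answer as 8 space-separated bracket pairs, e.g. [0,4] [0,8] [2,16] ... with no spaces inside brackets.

Answer: [0,4] [0,12] [0,36] [0,108] [0,324] [0,420] [0,420] [0,420]

Derivation:
Computing bounds per retry:
  i=0: D_i=min(4*3^0,420)=4, bounds=[0,4]
  i=1: D_i=min(4*3^1,420)=12, bounds=[0,12]
  i=2: D_i=min(4*3^2,420)=36, bounds=[0,36]
  i=3: D_i=min(4*3^3,420)=108, bounds=[0,108]
  i=4: D_i=min(4*3^4,420)=324, bounds=[0,324]
  i=5: D_i=min(4*3^5,420)=420, bounds=[0,420]
  i=6: D_i=min(4*3^6,420)=420, bounds=[0,420]
  i=7: D_i=min(4*3^7,420)=420, bounds=[0,420]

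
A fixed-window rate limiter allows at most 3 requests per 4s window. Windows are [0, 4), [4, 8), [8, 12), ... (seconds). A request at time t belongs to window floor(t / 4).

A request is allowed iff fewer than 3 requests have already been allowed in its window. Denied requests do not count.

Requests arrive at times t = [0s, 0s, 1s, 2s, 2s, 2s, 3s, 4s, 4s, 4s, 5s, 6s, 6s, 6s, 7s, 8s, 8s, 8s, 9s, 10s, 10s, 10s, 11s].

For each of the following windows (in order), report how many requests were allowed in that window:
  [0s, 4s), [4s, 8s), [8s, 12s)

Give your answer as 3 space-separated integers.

Answer: 3 3 3

Derivation:
Processing requests:
  req#1 t=0s (window 0): ALLOW
  req#2 t=0s (window 0): ALLOW
  req#3 t=1s (window 0): ALLOW
  req#4 t=2s (window 0): DENY
  req#5 t=2s (window 0): DENY
  req#6 t=2s (window 0): DENY
  req#7 t=3s (window 0): DENY
  req#8 t=4s (window 1): ALLOW
  req#9 t=4s (window 1): ALLOW
  req#10 t=4s (window 1): ALLOW
  req#11 t=5s (window 1): DENY
  req#12 t=6s (window 1): DENY
  req#13 t=6s (window 1): DENY
  req#14 t=6s (window 1): DENY
  req#15 t=7s (window 1): DENY
  req#16 t=8s (window 2): ALLOW
  req#17 t=8s (window 2): ALLOW
  req#18 t=8s (window 2): ALLOW
  req#19 t=9s (window 2): DENY
  req#20 t=10s (window 2): DENY
  req#21 t=10s (window 2): DENY
  req#22 t=10s (window 2): DENY
  req#23 t=11s (window 2): DENY

Allowed counts by window: 3 3 3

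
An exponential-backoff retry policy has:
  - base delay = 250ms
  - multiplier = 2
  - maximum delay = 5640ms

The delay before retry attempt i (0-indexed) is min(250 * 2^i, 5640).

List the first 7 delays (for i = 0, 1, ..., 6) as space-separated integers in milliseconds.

Answer: 250 500 1000 2000 4000 5640 5640

Derivation:
Computing each delay:
  i=0: min(250*2^0, 5640) = 250
  i=1: min(250*2^1, 5640) = 500
  i=2: min(250*2^2, 5640) = 1000
  i=3: min(250*2^3, 5640) = 2000
  i=4: min(250*2^4, 5640) = 4000
  i=5: min(250*2^5, 5640) = 5640
  i=6: min(250*2^6, 5640) = 5640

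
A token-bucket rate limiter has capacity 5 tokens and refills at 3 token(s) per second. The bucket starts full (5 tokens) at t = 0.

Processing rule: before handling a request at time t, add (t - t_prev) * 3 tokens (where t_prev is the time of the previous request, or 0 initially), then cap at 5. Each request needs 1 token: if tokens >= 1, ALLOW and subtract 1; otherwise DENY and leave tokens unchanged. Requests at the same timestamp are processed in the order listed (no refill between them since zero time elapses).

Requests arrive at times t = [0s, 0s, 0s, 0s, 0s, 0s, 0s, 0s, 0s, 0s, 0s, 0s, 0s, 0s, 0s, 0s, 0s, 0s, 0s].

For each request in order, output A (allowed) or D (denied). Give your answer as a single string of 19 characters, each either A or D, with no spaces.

Answer: AAAAADDDDDDDDDDDDDD

Derivation:
Simulating step by step:
  req#1 t=0s: ALLOW
  req#2 t=0s: ALLOW
  req#3 t=0s: ALLOW
  req#4 t=0s: ALLOW
  req#5 t=0s: ALLOW
  req#6 t=0s: DENY
  req#7 t=0s: DENY
  req#8 t=0s: DENY
  req#9 t=0s: DENY
  req#10 t=0s: DENY
  req#11 t=0s: DENY
  req#12 t=0s: DENY
  req#13 t=0s: DENY
  req#14 t=0s: DENY
  req#15 t=0s: DENY
  req#16 t=0s: DENY
  req#17 t=0s: DENY
  req#18 t=0s: DENY
  req#19 t=0s: DENY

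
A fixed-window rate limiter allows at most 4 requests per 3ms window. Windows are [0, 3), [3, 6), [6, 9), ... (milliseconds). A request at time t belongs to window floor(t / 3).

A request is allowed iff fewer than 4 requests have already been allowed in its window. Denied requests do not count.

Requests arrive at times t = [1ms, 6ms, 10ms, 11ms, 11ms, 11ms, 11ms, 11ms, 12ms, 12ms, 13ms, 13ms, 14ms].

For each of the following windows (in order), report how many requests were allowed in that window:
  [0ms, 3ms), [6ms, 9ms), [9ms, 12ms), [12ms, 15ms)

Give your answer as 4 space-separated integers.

Processing requests:
  req#1 t=1ms (window 0): ALLOW
  req#2 t=6ms (window 2): ALLOW
  req#3 t=10ms (window 3): ALLOW
  req#4 t=11ms (window 3): ALLOW
  req#5 t=11ms (window 3): ALLOW
  req#6 t=11ms (window 3): ALLOW
  req#7 t=11ms (window 3): DENY
  req#8 t=11ms (window 3): DENY
  req#9 t=12ms (window 4): ALLOW
  req#10 t=12ms (window 4): ALLOW
  req#11 t=13ms (window 4): ALLOW
  req#12 t=13ms (window 4): ALLOW
  req#13 t=14ms (window 4): DENY

Allowed counts by window: 1 1 4 4

Answer: 1 1 4 4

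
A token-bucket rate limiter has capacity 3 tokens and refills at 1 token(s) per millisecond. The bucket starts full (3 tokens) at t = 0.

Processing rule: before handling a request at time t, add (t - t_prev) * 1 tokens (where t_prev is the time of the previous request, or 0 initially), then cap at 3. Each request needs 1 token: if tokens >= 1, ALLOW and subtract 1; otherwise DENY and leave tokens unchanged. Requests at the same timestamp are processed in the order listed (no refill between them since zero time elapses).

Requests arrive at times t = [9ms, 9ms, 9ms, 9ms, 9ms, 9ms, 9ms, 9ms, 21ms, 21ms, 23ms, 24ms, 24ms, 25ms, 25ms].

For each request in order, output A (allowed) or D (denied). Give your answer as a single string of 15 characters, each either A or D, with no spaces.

Simulating step by step:
  req#1 t=9ms: ALLOW
  req#2 t=9ms: ALLOW
  req#3 t=9ms: ALLOW
  req#4 t=9ms: DENY
  req#5 t=9ms: DENY
  req#6 t=9ms: DENY
  req#7 t=9ms: DENY
  req#8 t=9ms: DENY
  req#9 t=21ms: ALLOW
  req#10 t=21ms: ALLOW
  req#11 t=23ms: ALLOW
  req#12 t=24ms: ALLOW
  req#13 t=24ms: ALLOW
  req#14 t=25ms: ALLOW
  req#15 t=25ms: ALLOW

Answer: AAADDDDDAAAAAAA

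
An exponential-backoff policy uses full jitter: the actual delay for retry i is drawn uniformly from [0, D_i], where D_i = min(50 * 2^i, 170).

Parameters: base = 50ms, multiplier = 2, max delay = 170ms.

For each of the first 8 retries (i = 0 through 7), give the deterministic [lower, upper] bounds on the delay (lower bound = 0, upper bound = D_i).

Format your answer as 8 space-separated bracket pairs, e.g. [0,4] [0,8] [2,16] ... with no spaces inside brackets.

Computing bounds per retry:
  i=0: D_i=min(50*2^0,170)=50, bounds=[0,50]
  i=1: D_i=min(50*2^1,170)=100, bounds=[0,100]
  i=2: D_i=min(50*2^2,170)=170, bounds=[0,170]
  i=3: D_i=min(50*2^3,170)=170, bounds=[0,170]
  i=4: D_i=min(50*2^4,170)=170, bounds=[0,170]
  i=5: D_i=min(50*2^5,170)=170, bounds=[0,170]
  i=6: D_i=min(50*2^6,170)=170, bounds=[0,170]
  i=7: D_i=min(50*2^7,170)=170, bounds=[0,170]

Answer: [0,50] [0,100] [0,170] [0,170] [0,170] [0,170] [0,170] [0,170]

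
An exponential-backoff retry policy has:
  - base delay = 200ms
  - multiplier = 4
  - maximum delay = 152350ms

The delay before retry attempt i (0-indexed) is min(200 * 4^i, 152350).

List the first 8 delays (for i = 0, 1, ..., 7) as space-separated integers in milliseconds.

Computing each delay:
  i=0: min(200*4^0, 152350) = 200
  i=1: min(200*4^1, 152350) = 800
  i=2: min(200*4^2, 152350) = 3200
  i=3: min(200*4^3, 152350) = 12800
  i=4: min(200*4^4, 152350) = 51200
  i=5: min(200*4^5, 152350) = 152350
  i=6: min(200*4^6, 152350) = 152350
  i=7: min(200*4^7, 152350) = 152350

Answer: 200 800 3200 12800 51200 152350 152350 152350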